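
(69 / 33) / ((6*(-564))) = -23 / 37224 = -0.00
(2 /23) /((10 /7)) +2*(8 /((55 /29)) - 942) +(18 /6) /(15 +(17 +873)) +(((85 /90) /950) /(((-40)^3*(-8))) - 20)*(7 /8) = -6071634815748790633 /3207414988800000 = -1893.00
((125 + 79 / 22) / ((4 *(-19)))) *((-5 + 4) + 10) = -25461 / 1672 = -15.23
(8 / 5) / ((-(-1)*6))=4 / 15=0.27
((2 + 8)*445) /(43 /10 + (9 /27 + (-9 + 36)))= 133500 /949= 140.67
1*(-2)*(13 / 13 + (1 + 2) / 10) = -13 / 5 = -2.60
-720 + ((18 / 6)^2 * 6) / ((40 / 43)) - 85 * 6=-23439 / 20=-1171.95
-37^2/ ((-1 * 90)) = 1369/ 90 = 15.21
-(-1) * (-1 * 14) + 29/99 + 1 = -1258/99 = -12.71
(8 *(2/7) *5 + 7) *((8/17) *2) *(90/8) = 23220/119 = 195.13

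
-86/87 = -0.99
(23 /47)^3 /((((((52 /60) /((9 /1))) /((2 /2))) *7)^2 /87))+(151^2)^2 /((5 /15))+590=1340928350372479384 /859758263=1559657415.44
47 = 47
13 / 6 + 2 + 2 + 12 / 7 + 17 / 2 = 344 / 21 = 16.38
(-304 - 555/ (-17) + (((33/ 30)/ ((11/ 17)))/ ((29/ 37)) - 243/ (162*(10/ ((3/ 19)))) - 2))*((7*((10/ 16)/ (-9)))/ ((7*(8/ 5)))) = 254040215/ 21581568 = 11.77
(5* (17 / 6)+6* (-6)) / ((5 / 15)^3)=-1179 / 2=-589.50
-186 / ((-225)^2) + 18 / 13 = 302944 / 219375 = 1.38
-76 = -76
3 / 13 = 0.23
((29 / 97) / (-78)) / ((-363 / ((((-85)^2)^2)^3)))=4125010956948991455078125 / 2746458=1501938481108755879.42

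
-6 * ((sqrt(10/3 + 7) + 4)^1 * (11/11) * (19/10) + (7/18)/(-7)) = -679/15 - 19 * sqrt(93)/5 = -81.91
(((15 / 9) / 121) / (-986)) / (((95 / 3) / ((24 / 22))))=-6 / 12467477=-0.00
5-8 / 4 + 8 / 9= 35 / 9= 3.89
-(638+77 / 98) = -8943 / 14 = -638.79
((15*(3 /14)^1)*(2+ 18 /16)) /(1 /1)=1125 /112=10.04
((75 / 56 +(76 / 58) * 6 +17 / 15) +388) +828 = 29873513 / 24360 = 1226.33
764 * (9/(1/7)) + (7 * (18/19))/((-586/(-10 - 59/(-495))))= 14737330657/306185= 48132.11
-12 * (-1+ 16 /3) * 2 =-104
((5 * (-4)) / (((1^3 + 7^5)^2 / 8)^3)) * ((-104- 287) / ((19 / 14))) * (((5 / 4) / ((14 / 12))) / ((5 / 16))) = 5865 / 13073741762951496715352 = 0.00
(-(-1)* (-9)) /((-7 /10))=90 /7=12.86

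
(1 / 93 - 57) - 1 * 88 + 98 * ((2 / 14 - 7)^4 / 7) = 982740364 / 31899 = 30807.87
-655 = -655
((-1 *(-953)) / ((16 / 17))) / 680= 953 / 640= 1.49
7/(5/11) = 77/5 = 15.40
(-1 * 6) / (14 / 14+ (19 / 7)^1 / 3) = -63 / 20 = -3.15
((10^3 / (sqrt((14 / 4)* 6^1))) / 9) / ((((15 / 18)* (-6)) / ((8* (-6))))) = 3200* sqrt(21) / 63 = 232.77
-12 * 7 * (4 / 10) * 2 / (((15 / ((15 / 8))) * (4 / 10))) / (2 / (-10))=105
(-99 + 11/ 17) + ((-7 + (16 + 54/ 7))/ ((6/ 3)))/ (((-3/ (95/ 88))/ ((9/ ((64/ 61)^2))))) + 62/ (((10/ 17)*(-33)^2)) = -5216492408087/ 42464378880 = -122.84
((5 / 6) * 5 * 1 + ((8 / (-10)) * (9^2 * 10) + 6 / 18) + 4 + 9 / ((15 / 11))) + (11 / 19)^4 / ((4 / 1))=-1649530013 / 2606420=-632.87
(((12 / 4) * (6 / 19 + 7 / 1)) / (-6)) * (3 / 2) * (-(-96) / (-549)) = 1112 / 1159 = 0.96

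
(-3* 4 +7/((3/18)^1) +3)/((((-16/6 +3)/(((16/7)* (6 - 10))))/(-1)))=6336/7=905.14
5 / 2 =2.50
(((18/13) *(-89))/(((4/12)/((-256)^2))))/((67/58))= -18268028928/871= -20973626.78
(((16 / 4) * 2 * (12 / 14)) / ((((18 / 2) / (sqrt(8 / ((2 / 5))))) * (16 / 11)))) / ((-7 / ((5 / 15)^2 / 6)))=-11 * sqrt(5) / 3969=-0.01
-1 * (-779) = 779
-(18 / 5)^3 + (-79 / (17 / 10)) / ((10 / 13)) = -227519 / 2125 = -107.07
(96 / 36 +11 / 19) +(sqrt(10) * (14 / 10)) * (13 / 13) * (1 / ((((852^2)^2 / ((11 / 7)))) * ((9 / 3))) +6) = 185 / 57 +66394013769227 * sqrt(10) / 7904049258240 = 29.81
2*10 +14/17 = 354/17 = 20.82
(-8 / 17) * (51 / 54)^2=-0.42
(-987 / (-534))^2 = 108241 / 31684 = 3.42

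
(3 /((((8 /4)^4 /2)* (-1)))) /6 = -1 /16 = -0.06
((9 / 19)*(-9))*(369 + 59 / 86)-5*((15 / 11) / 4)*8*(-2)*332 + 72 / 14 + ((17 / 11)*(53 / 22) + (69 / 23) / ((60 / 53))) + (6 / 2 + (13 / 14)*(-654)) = 95298583467 / 13839980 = 6885.75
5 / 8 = 0.62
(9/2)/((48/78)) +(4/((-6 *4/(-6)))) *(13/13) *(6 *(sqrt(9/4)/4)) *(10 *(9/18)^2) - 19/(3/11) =-2723/48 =-56.73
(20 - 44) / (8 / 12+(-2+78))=-36 / 115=-0.31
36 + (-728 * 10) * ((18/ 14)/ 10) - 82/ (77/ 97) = -77254/ 77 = -1003.30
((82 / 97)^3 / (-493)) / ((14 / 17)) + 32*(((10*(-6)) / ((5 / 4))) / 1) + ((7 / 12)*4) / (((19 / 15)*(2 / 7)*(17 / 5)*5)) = -183792654138673 / 119686111874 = -1535.62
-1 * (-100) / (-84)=-25 / 21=-1.19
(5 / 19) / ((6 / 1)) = 0.04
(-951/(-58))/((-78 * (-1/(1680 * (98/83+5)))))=68300820/31291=2182.76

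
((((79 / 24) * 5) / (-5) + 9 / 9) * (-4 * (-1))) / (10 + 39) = -55 / 294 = -0.19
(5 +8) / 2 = 13 / 2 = 6.50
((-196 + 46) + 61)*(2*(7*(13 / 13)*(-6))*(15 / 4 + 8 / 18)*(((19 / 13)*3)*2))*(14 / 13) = 50046836 / 169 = 296135.12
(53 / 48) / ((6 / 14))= 371 / 144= 2.58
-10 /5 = -2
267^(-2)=1 / 71289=0.00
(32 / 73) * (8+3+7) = 576 / 73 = 7.89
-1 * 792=-792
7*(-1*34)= -238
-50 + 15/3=-45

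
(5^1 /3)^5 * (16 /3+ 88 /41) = 2875000 /29889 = 96.19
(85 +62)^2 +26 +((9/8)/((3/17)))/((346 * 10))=598856851/27680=21635.00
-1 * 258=-258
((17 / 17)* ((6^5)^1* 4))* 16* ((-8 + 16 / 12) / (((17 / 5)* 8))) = -121976.47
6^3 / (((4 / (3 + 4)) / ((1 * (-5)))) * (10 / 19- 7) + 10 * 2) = 17955 / 1724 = 10.41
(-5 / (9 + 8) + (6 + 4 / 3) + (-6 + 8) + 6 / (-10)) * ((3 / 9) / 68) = 538 / 13005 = 0.04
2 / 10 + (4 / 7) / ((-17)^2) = 0.20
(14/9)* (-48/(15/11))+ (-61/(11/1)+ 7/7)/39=-353102/6435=-54.87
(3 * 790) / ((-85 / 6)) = -2844 / 17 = -167.29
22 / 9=2.44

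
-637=-637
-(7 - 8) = 1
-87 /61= -1.43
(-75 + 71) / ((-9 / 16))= 64 / 9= 7.11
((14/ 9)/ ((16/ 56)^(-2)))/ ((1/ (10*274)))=21920/ 63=347.94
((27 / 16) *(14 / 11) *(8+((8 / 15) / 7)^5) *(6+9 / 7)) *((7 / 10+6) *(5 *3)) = 14536851662219 / 1155481250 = 12580.78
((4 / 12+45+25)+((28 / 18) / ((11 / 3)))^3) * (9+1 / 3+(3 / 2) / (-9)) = 12651565 / 19602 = 645.42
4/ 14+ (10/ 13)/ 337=8832/ 30667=0.29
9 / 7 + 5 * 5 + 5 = 219 / 7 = 31.29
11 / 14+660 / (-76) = -2101 / 266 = -7.90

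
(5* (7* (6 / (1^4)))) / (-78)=-2.69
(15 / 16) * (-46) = -345 / 8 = -43.12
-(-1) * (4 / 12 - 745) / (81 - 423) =2.18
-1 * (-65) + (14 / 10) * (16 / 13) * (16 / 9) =68.06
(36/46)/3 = 6/23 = 0.26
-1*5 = -5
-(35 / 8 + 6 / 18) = -4.71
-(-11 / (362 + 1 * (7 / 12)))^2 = -17424 / 18931201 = -0.00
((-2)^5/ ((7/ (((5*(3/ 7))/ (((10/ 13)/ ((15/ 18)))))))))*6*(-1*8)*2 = 49920/ 49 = 1018.78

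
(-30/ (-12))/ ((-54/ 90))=-25/ 6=-4.17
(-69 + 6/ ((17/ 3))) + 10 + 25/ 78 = -57.62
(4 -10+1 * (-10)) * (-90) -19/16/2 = 46061/32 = 1439.41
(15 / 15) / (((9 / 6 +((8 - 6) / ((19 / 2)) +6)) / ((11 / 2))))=209 / 293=0.71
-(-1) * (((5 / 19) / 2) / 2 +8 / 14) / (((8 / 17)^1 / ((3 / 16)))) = 17289 / 68096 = 0.25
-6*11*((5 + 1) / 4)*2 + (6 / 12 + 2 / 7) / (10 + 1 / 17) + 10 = -449885 / 2394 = -187.92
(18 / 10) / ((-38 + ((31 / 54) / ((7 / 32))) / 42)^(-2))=22672529476 / 8751645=2590.66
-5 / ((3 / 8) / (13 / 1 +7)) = -800 / 3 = -266.67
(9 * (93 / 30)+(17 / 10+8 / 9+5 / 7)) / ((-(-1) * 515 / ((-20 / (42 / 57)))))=-1.64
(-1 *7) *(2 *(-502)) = 7028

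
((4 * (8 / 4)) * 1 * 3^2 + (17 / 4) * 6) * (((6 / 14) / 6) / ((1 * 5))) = 1.39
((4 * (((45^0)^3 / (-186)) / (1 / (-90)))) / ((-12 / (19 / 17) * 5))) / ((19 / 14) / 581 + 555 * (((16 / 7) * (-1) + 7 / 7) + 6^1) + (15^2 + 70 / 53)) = -8190938 / 645846893529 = -0.00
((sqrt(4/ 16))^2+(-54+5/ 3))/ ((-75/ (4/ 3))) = 25/ 27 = 0.93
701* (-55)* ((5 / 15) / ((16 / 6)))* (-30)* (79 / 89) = 128336.17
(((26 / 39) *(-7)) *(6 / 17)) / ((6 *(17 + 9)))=-7 / 663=-0.01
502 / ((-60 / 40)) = -1004 / 3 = -334.67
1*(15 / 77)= 15 / 77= 0.19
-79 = -79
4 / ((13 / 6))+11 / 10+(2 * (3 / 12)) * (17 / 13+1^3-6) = 11 / 10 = 1.10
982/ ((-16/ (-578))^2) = 41008811/ 32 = 1281525.34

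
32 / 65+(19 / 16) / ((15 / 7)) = 653 / 624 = 1.05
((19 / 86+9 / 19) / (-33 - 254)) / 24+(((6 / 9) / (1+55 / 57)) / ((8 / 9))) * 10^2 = 214798945 / 5627496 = 38.17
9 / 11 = 0.82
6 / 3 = 2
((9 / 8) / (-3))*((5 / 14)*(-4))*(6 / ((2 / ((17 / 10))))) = 153 / 56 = 2.73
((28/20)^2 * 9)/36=49/100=0.49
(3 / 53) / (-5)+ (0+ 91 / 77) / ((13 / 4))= 1027 / 2915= 0.35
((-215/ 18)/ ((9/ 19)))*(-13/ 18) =53105/ 2916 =18.21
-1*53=-53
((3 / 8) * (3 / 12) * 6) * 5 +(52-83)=-451 / 16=-28.19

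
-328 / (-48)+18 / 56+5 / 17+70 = 110597 / 1428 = 77.45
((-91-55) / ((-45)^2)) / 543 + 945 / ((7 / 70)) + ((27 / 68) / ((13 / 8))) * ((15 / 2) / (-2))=4592369425093 / 486012150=9449.08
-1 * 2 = -2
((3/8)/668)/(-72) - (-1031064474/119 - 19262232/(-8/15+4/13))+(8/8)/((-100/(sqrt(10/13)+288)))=-29266654423802783/381561600 - sqrt(130)/1300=-76702305.54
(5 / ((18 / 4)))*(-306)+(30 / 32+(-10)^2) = -3825 / 16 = -239.06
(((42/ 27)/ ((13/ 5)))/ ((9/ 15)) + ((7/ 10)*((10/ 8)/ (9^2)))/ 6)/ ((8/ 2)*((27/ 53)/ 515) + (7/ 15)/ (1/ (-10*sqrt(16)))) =-1378151845/ 25747046208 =-0.05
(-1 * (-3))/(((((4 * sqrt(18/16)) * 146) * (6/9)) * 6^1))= sqrt(2)/1168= 0.00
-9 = -9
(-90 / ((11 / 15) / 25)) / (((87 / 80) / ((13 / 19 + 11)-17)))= 90900000 / 6061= 14997.53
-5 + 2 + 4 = 1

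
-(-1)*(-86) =-86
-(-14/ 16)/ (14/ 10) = 0.62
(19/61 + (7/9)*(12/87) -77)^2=1486570562500/253478241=5864.69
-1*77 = -77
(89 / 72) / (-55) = -89 / 3960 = -0.02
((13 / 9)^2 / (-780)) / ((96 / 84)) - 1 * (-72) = 72.00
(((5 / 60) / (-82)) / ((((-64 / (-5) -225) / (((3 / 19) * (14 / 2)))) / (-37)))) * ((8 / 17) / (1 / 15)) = -0.00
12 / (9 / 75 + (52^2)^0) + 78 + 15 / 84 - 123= -955 / 28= -34.11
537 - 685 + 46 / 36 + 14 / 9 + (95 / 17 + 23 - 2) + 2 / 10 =-60373 / 510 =-118.38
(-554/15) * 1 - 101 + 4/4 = -2054/15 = -136.93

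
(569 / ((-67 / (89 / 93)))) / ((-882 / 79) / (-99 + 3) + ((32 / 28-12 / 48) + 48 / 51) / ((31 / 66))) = -7617216656 / 3768663771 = -2.02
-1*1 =-1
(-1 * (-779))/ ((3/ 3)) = 779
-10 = -10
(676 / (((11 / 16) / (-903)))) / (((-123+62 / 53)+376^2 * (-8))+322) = 172547648 / 219753655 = 0.79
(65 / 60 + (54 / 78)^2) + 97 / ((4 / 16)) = 790033 / 2028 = 389.56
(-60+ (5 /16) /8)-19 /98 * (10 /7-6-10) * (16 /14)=-17435419 /307328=-56.73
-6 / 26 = -3 / 13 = -0.23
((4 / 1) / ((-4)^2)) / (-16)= -1 / 64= -0.02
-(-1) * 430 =430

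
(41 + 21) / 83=62 / 83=0.75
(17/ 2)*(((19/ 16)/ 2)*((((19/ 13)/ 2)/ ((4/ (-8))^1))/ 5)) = -6137/ 4160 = -1.48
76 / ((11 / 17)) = 1292 / 11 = 117.45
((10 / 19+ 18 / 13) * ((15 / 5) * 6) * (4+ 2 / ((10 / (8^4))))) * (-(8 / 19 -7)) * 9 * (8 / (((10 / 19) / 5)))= 31472582400 / 247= 127419361.94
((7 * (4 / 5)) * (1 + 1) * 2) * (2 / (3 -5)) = -112 / 5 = -22.40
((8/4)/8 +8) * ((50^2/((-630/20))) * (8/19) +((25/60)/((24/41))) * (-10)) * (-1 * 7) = 2846525/1216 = 2340.89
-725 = -725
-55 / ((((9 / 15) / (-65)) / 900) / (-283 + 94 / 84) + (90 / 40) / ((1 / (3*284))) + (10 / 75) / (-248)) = -1968085762500 / 68596715430427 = -0.03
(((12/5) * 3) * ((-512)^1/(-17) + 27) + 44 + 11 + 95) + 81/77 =3680247/6545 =562.30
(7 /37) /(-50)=-7 /1850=-0.00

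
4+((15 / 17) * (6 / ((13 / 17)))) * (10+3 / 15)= 970 / 13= 74.62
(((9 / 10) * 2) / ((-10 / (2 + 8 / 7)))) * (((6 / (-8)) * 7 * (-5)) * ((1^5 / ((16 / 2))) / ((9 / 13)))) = -429 / 160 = -2.68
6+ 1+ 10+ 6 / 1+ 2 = 25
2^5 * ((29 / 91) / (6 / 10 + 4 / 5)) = 4640 / 637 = 7.28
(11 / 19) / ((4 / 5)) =55 / 76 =0.72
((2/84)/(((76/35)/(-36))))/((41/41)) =-15/38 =-0.39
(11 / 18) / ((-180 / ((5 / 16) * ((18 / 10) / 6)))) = -11 / 34560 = -0.00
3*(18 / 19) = 54 / 19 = 2.84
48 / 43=1.12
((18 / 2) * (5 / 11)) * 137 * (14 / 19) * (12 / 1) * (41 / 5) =8492904 / 209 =40635.90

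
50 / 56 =25 / 28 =0.89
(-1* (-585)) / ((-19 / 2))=-1170 / 19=-61.58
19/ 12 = 1.58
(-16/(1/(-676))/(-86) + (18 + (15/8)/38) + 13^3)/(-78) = -27311093/1019616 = -26.79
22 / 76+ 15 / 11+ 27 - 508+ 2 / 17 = -3405403 / 7106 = -479.23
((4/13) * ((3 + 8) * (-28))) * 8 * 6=-59136/13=-4548.92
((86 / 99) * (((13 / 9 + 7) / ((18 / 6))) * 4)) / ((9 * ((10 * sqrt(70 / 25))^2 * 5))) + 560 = 560.00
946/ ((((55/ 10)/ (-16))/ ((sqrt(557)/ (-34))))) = 1376 * sqrt(557)/ 17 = 1910.28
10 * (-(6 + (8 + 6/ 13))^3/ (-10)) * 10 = 66446720/ 2197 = 30244.30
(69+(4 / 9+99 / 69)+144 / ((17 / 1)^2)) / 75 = 0.95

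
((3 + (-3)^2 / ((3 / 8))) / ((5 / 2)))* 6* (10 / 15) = 216 / 5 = 43.20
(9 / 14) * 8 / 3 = 12 / 7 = 1.71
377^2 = 142129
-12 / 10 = -6 / 5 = -1.20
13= 13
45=45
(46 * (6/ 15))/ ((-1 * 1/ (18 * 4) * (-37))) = 6624/ 185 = 35.81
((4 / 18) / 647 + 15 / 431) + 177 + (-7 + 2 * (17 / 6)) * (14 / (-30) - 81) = 398287784 / 1394285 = 285.66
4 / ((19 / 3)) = 12 / 19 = 0.63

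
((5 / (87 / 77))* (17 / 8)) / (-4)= -6545 / 2784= -2.35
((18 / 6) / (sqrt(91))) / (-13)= -3 * sqrt(91) / 1183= -0.02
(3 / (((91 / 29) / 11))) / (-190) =-957 / 17290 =-0.06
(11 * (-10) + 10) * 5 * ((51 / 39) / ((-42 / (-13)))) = -4250 / 21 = -202.38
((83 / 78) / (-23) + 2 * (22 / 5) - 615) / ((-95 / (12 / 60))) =5438029 / 4260750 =1.28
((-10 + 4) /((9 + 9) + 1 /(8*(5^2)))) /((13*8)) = -150 /46813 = -0.00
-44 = -44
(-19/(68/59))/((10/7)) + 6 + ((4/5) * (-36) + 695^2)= 328433649/680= 482990.66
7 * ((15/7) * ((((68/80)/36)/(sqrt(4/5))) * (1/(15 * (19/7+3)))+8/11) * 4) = 119 * sqrt(5)/14400+480/11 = 43.65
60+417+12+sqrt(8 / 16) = sqrt(2) / 2+489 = 489.71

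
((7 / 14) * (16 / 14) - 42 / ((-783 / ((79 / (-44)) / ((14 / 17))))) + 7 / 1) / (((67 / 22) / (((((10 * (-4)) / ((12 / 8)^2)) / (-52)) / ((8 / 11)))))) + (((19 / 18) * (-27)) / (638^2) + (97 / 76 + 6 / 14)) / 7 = 74549890145363 / 53471726636328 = 1.39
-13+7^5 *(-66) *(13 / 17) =-14420627 / 17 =-848272.18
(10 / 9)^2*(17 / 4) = 425 / 81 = 5.25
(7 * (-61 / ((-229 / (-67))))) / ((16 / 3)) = -23.42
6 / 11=0.55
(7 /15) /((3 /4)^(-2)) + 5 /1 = 421 /80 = 5.26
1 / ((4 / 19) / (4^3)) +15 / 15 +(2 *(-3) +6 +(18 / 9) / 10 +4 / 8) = 3057 / 10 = 305.70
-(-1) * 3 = 3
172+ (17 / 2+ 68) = 497 / 2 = 248.50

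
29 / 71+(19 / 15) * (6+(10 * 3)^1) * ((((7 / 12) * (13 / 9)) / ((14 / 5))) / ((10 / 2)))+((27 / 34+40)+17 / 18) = 4876559 / 108630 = 44.89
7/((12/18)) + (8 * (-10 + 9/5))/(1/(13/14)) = -3529/70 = -50.41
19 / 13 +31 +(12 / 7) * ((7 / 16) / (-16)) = 26969 / 832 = 32.41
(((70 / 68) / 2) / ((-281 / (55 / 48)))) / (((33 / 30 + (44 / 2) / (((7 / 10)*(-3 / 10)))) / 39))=238875 / 302517856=0.00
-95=-95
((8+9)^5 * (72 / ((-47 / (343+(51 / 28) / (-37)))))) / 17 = -534145693266 / 12173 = -43879544.34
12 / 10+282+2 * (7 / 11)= 15646 / 55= 284.47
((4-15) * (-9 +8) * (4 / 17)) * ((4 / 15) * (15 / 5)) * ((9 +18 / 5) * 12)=133056 / 425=313.07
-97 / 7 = -13.86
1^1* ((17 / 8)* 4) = 17 / 2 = 8.50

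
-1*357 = -357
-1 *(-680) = 680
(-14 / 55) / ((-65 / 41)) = 574 / 3575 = 0.16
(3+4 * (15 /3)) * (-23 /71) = -529 /71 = -7.45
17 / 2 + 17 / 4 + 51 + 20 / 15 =781 / 12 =65.08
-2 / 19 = -0.11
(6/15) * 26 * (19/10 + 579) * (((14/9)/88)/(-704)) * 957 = -15329951/105600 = -145.17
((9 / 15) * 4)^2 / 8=18 / 25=0.72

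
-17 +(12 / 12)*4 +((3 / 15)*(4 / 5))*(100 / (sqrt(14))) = -13 +8*sqrt(14) / 7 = -8.72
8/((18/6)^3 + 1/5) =5/17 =0.29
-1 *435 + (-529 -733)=-1697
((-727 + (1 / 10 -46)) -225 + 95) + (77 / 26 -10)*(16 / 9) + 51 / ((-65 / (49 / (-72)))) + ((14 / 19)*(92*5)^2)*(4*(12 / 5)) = 1495876.70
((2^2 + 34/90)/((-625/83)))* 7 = -114457/28125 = -4.07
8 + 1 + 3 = 12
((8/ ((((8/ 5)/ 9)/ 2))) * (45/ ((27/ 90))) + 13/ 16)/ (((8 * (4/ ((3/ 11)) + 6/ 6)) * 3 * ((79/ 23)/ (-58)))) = -144080671/ 237632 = -606.32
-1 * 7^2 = -49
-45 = -45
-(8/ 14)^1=-4/ 7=-0.57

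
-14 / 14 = -1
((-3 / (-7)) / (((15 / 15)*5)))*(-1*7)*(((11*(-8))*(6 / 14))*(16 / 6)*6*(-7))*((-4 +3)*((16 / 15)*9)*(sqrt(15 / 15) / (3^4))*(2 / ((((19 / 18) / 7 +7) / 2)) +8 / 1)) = 2571.01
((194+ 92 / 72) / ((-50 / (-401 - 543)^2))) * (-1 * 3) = 156617152 / 15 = 10441143.47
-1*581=-581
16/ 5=3.20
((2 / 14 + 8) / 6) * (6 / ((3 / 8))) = 152 / 7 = 21.71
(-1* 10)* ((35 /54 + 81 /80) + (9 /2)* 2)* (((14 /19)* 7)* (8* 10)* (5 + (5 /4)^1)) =-274932.50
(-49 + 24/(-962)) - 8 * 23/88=-270454/5291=-51.12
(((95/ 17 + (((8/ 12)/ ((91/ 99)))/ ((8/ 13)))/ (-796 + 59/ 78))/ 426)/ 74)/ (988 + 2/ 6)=7497881/ 41814202050040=0.00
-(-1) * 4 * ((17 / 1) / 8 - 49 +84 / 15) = -1651 / 10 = -165.10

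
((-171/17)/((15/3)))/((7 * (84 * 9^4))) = -0.00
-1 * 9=-9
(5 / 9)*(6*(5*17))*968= 274266.67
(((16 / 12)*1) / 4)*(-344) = -114.67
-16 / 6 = -8 / 3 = -2.67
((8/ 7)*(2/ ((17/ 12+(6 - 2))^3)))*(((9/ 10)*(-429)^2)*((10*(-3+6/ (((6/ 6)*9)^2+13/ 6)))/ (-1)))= 395898928128/ 5676125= 69748.10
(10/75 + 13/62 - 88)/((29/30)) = -81521/899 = -90.68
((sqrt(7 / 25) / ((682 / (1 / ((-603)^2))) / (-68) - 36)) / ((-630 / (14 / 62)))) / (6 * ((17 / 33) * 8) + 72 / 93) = 187 * sqrt(7) / 242602537843800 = 0.00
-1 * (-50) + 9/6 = 103/2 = 51.50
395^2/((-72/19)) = -2964475/72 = -41173.26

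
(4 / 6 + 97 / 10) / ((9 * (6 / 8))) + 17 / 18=2009 / 810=2.48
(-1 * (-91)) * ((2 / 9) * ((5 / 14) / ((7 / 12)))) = 260 / 21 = 12.38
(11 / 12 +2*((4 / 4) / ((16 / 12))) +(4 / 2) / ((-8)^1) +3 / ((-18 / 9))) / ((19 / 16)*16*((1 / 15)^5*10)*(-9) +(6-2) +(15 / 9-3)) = 5625 / 22481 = 0.25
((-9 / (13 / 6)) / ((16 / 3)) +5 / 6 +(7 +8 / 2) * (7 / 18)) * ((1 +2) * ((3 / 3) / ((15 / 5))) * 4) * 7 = 28385 / 234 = 121.30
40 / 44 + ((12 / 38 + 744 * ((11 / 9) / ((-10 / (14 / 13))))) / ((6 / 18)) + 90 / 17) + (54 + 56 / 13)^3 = 197947.10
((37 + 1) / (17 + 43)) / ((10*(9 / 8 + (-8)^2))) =38 / 39075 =0.00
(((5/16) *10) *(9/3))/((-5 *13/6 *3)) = -15/52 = -0.29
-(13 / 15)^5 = -0.49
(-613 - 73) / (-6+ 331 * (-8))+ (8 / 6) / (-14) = 0.16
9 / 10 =0.90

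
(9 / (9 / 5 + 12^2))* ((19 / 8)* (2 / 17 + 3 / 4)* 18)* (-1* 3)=-5605 / 816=-6.87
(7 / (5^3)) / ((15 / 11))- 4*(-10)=75077 / 1875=40.04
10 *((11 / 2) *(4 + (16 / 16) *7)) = 605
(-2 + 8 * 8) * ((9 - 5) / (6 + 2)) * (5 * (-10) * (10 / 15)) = -3100 / 3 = -1033.33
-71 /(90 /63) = -497 /10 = -49.70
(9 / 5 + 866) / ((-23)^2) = 4339 / 2645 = 1.64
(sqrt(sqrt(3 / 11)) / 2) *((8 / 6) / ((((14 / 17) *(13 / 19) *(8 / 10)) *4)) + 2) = 5983 *11^(3 / 4) *3^(1 / 4) / 48048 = 0.99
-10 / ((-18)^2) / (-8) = 5 / 1296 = 0.00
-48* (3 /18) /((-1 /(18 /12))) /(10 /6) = 7.20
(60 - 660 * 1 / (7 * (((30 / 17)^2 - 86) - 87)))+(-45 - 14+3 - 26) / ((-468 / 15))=1693749635 / 26806962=63.18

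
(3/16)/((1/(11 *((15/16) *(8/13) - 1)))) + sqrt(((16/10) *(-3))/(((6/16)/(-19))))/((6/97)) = -363/416 + 388 *sqrt(95)/15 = 251.24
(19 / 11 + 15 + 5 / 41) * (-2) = -15198 / 451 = -33.70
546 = 546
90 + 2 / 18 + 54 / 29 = 24005 / 261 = 91.97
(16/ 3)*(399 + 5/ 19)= 121376/ 57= 2129.40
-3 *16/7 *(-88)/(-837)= -1408/1953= -0.72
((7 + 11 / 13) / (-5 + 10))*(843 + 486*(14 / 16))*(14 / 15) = 603687 / 325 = 1857.50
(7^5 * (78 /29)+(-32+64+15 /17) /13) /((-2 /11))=-245160619 /986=-248641.60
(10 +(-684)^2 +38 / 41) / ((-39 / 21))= -134277808 / 533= -251928.35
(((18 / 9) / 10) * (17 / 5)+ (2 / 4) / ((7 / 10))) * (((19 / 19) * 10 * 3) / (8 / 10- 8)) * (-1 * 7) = 122 / 3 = 40.67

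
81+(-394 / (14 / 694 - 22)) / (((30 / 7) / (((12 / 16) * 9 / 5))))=66085317 / 762700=86.65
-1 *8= -8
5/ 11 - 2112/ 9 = -7729/ 33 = -234.21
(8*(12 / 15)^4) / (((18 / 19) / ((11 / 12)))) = 53504 / 16875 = 3.17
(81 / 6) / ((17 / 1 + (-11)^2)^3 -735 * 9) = 1 / 194182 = 0.00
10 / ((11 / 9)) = 8.18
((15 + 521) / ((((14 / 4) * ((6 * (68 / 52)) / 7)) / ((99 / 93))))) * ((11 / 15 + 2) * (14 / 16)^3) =134737603 / 505920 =266.32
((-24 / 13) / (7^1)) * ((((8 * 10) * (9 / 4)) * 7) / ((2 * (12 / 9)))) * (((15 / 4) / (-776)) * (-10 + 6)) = -6075 / 2522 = -2.41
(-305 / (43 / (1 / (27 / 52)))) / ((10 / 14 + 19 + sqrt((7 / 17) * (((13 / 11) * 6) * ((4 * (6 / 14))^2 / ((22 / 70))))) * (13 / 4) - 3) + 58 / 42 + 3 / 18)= -2072880040 / 374916699 + 2630320 * sqrt(6630) / 41657411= -0.39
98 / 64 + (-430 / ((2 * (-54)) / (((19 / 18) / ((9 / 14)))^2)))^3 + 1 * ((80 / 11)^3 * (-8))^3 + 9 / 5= -61122514723285836767042129961618057031 / 2097275844326199564983582880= -29143765179.31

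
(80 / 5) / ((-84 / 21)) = -4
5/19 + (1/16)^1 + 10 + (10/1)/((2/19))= 32019/304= 105.33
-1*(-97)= 97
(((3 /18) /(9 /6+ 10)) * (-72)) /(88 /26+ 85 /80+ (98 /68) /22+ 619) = -311168 /185933127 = -0.00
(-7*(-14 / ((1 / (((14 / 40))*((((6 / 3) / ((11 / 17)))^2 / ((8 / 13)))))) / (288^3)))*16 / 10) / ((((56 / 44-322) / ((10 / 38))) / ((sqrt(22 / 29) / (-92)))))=4362688512*sqrt(638) / 697015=158096.56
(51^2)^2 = 6765201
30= 30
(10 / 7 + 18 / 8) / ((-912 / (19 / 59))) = -103 / 79296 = -0.00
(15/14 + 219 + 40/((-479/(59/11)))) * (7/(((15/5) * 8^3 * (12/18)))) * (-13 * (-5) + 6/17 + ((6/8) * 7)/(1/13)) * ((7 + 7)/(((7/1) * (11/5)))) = 735919023325/4035801088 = 182.35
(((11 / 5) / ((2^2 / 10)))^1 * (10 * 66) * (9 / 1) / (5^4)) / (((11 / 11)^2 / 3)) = 19602 / 125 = 156.82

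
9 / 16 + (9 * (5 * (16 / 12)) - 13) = 47.56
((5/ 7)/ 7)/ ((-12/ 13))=-65/ 588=-0.11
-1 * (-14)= 14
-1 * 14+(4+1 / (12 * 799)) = -95879 / 9588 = -10.00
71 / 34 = 2.09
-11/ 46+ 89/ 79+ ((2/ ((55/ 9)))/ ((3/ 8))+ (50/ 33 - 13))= -5831009/ 599610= -9.72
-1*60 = -60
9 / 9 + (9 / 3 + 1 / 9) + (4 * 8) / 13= 6.57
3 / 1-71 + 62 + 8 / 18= -50 / 9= -5.56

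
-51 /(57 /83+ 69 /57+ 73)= -26809 /39371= -0.68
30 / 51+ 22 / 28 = 327 / 238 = 1.37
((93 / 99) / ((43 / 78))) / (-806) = -1 / 473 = -0.00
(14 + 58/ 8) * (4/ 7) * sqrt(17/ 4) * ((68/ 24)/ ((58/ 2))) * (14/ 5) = 289 * sqrt(17)/ 174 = 6.85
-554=-554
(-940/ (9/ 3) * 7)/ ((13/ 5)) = -32900/ 39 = -843.59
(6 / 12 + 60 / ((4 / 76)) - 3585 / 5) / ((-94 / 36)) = -7623 / 47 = -162.19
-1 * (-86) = 86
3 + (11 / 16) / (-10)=469 / 160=2.93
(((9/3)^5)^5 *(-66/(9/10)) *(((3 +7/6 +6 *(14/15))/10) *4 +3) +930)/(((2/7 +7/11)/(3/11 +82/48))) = -1309241530965707129/1420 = -922001078144864.18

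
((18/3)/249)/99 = 2/8217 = 0.00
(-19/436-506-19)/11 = -228919/4796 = -47.73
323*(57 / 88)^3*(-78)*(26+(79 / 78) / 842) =-102147378030045 / 573799424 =-178019.31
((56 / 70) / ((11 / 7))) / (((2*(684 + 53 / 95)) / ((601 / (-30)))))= -79933 / 10730445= -0.01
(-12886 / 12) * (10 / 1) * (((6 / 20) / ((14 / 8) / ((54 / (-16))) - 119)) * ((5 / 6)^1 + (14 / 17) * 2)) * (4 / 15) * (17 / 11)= 444567 / 16135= 27.55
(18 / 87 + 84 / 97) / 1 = 3018 / 2813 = 1.07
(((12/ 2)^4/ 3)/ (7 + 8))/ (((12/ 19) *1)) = 228/ 5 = 45.60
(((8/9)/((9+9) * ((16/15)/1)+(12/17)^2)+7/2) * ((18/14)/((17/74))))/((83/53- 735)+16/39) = -1447008173/53460147860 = -0.03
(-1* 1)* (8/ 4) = -2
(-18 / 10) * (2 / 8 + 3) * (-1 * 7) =40.95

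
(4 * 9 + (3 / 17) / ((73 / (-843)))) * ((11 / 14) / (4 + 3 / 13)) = 78273 / 12410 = 6.31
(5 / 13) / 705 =1 / 1833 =0.00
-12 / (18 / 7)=-14 / 3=-4.67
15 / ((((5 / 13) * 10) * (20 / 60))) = 117 / 10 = 11.70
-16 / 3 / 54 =-8 / 81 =-0.10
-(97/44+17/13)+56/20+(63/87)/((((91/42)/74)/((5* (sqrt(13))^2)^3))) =563332710927/82940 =6792051.01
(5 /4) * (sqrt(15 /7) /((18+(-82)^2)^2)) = 5 * sqrt(105) /1272727792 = 0.00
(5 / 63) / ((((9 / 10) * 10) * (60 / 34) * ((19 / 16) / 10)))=1360 / 32319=0.04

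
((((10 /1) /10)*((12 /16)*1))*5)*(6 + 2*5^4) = 4710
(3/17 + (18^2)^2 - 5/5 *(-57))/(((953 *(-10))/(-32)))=28569024/81005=352.68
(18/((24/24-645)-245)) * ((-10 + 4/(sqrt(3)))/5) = 36/889-24 * sqrt(3)/4445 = 0.03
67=67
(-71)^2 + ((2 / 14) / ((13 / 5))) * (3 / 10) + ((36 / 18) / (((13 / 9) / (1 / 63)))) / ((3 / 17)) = 393209 / 78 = 5041.14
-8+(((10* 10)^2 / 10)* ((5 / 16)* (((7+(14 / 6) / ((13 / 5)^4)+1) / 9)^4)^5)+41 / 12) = 643112697359910015370929306301684360153642287125176591957865799567817278366650070467141130565942387522397766998987080565 / 22120933952039269847396976134499673840694570674204097184384661009424779103279815835392333685095646082848258410613873604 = 29.07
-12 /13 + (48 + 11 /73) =44819 /949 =47.23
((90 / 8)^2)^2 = 4100625 / 256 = 16018.07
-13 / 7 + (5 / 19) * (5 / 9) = -2048 / 1197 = -1.71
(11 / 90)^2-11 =-88979 / 8100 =-10.99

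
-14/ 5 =-2.80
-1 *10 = -10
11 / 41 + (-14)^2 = 8047 / 41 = 196.27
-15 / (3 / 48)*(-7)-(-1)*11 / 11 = 1681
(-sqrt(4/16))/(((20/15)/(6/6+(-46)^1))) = 135/8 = 16.88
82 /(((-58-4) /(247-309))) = 82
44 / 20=11 / 5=2.20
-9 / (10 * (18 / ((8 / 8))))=-1 / 20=-0.05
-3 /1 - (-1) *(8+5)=10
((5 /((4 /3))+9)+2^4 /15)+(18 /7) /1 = 6883 /420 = 16.39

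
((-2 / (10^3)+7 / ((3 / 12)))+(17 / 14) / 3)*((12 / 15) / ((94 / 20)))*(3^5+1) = 145535752 / 123375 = 1179.62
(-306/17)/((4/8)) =-36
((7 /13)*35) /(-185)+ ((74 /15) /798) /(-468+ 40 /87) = -3976798493 /39032486220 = -0.10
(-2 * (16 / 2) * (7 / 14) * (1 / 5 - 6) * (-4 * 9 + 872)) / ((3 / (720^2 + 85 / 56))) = 6703000746.10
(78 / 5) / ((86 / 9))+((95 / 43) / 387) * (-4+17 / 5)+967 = 26864929 / 27735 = 968.63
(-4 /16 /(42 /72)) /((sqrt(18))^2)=-1 /42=-0.02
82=82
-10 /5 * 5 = -10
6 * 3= 18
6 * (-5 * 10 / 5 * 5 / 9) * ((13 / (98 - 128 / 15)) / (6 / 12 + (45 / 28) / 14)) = -1274000 / 161711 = -7.88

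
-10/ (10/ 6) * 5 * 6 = -180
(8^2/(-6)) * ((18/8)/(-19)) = 24/19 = 1.26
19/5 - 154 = -751/5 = -150.20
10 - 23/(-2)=43/2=21.50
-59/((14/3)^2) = -531/196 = -2.71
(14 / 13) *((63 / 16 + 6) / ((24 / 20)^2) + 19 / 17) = 183211 / 21216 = 8.64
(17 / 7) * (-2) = -34 / 7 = -4.86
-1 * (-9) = 9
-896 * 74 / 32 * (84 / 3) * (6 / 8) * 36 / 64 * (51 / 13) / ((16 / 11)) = -27461511 / 416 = -66013.25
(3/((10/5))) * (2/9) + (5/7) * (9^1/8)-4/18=0.91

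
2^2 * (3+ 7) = 40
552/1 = 552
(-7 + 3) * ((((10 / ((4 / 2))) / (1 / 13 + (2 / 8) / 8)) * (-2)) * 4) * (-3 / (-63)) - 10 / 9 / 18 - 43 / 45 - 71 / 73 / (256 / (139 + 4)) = 3648939893 / 52980480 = 68.87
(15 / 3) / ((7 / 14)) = 10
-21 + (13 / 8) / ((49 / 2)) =-4103 / 196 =-20.93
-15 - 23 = -38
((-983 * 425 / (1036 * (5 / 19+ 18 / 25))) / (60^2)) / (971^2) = -7937725 / 65686721744448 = -0.00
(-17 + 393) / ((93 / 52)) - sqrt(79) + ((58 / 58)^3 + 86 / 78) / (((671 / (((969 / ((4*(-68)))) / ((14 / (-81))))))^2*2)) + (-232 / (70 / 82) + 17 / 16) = -8258235122094589 / 136564362654720 - sqrt(79) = -69.36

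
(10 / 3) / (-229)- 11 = -7567 / 687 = -11.01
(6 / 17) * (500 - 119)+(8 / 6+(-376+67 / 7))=-230.62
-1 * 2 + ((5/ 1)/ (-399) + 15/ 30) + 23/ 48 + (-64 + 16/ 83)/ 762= -1.12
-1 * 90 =-90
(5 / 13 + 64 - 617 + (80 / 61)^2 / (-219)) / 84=-209082772 / 31781061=-6.58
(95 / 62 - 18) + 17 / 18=-15.52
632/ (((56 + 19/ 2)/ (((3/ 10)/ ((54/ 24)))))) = 2528/ 1965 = 1.29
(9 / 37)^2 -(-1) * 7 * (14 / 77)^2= 48133 / 165649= 0.29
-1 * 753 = -753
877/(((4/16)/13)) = 45604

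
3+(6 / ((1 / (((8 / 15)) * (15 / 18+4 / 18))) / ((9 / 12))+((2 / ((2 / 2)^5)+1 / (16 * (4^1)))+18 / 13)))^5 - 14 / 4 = 37226844921230017561395 / 51901942605816498223514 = 0.72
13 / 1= 13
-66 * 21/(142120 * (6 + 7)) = -63/83980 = -0.00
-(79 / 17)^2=-6241 / 289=-21.60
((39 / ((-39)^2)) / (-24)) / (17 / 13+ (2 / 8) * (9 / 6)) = -1 / 1575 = -0.00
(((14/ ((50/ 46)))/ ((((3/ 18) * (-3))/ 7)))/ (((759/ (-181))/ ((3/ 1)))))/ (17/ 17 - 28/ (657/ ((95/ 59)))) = 1375156188/ 9928325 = 138.51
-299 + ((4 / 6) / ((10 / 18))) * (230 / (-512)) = -38341 / 128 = -299.54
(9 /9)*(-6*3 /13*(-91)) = 126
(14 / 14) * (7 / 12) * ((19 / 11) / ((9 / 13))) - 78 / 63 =1807 / 8316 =0.22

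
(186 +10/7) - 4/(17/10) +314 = 59390/119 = 499.08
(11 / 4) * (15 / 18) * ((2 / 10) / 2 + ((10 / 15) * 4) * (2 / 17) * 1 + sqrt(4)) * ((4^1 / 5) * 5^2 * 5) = 338525 / 612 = 553.15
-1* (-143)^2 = -20449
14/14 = 1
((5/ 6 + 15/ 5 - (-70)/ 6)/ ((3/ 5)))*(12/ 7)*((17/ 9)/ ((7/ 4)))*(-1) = -21080/ 441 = -47.80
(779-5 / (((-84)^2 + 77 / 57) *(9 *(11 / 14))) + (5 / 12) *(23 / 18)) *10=532192911215 / 68270796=7795.32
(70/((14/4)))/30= 0.67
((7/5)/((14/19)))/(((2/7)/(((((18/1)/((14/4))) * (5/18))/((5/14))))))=26.60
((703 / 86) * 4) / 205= 1406 / 8815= 0.16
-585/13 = -45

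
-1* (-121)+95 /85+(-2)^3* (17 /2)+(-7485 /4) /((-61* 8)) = 1923085 /33184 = 57.95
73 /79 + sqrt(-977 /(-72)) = 73 /79 + sqrt(1954) /12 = 4.61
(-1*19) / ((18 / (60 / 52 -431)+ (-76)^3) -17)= 53086 / 1226546559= 0.00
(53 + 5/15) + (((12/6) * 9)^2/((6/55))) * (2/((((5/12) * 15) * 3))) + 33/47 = 261439/705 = 370.84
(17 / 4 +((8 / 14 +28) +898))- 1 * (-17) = 947.82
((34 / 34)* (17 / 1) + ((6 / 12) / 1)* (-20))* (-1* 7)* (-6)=294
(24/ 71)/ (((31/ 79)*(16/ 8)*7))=948/ 15407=0.06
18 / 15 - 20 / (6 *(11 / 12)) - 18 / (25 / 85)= -700 / 11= -63.64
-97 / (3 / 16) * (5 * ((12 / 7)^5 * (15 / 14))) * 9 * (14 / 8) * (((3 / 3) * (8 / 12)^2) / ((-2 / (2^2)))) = 9654681600 / 16807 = 574444.08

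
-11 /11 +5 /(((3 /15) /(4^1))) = 99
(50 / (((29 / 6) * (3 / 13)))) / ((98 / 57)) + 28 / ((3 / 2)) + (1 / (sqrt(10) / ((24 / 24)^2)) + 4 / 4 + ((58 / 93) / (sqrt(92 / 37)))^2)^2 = 230044 * sqrt(10) / 994635 + 25966228344665249 / 562317428385090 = 46.91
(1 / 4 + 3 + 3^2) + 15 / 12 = 27 / 2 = 13.50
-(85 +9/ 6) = -173/ 2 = -86.50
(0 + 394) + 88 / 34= 6742 / 17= 396.59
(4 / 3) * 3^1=4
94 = 94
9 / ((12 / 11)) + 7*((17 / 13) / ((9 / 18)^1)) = 26.56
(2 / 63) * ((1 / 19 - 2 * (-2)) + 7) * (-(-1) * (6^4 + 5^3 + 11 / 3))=85480 / 171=499.88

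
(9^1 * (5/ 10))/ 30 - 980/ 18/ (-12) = 4.69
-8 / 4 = -2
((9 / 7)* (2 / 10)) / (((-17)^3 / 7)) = -9 / 24565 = -0.00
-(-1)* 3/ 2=3/ 2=1.50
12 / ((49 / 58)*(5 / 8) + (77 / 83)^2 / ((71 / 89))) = 2723414592 / 364678139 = 7.47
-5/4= -1.25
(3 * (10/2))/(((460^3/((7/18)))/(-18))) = -21/19467200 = -0.00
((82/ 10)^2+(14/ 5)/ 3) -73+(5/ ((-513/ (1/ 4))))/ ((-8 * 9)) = -4.83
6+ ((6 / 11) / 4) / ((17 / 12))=1140 / 187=6.10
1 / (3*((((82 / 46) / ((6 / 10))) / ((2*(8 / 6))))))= 184 / 615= 0.30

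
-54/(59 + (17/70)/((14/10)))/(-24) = 0.04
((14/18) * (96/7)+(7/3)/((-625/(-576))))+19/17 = 444169/31875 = 13.93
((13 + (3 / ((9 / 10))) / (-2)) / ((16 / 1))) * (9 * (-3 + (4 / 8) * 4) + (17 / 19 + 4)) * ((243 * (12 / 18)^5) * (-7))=12376 / 19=651.37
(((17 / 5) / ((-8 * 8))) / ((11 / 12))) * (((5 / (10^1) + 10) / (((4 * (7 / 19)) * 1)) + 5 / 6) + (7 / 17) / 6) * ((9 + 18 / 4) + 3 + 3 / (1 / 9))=-20.24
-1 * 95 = -95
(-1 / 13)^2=1 / 169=0.01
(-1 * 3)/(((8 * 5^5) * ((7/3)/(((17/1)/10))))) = -153/1750000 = -0.00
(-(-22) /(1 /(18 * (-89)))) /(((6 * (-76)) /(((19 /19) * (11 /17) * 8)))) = 129228 /323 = 400.09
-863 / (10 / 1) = -863 / 10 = -86.30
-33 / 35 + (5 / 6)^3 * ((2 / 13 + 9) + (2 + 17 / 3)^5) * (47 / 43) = 2151265899233 / 128365965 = 16758.85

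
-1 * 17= -17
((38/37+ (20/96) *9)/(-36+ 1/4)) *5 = -4295/10582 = -0.41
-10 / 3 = -3.33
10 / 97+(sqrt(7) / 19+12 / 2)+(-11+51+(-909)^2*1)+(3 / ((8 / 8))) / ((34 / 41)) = sqrt(7) / 19+2725238717 / 3298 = 826330.86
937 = 937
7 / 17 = 0.41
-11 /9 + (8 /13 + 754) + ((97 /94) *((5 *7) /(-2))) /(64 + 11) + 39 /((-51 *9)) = 1407980023 /1869660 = 753.07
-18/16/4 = -9/32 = -0.28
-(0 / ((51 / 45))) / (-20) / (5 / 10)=0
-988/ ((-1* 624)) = 19/ 12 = 1.58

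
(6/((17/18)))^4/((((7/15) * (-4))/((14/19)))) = -1020366720/1586899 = -642.99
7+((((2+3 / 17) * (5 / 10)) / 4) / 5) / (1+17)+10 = 208117 / 12240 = 17.00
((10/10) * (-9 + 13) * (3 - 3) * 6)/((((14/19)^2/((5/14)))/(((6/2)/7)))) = 0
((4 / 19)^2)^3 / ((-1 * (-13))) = 4096 / 611596453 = 0.00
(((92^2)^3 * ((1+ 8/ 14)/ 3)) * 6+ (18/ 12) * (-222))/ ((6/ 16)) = 5081832391328.38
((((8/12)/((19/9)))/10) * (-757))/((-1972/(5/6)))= 0.01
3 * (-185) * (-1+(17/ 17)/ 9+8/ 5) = -1184/ 3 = -394.67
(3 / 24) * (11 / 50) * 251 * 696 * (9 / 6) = 720621 / 100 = 7206.21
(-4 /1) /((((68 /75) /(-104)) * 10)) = 780 /17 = 45.88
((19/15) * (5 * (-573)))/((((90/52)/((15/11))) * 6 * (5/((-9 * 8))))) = 377416/55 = 6862.11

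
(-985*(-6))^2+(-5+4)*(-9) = 34928109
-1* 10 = -10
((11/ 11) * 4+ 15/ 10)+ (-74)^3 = -810437/ 2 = -405218.50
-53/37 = -1.43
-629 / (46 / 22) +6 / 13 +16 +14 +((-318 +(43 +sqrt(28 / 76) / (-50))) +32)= -153496 / 299- sqrt(133) / 950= -513.38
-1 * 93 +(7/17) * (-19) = -1714/17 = -100.82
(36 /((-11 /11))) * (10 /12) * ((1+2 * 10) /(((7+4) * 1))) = -630 /11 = -57.27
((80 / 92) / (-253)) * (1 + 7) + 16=92944 / 5819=15.97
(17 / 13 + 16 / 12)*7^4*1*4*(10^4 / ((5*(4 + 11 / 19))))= 37590056000 / 3393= 11078707.93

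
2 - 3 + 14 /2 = 6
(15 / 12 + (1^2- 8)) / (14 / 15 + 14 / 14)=-345 / 116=-2.97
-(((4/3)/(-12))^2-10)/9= 809/729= 1.11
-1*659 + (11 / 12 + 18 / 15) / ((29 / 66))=-654.18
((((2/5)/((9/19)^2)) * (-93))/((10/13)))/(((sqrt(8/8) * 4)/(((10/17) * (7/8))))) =-1018381/36720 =-27.73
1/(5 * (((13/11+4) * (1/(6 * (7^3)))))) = 7546/95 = 79.43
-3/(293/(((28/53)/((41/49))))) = -4116/636689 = -0.01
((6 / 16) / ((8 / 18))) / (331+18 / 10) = 0.00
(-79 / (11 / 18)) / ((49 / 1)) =-1422 / 539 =-2.64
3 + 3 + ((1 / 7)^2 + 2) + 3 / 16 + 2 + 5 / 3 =27929 / 2352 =11.87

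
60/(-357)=-20/119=-0.17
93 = 93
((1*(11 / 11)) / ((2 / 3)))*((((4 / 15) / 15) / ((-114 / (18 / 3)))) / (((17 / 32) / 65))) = -832 / 4845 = -0.17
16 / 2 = 8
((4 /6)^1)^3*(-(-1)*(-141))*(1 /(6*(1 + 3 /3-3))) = 188 /27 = 6.96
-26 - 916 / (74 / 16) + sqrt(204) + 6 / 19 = -157288 / 703 + 2 * sqrt(51) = -209.46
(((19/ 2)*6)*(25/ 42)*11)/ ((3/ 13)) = 67925/ 42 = 1617.26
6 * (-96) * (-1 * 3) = 1728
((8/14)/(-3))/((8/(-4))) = 2/21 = 0.10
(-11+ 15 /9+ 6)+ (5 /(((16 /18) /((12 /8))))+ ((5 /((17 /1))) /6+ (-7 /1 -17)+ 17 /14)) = -100717 /5712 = -17.63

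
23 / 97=0.24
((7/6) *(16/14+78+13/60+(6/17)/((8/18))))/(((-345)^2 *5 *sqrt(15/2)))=0.00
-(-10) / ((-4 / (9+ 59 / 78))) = -3805 / 156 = -24.39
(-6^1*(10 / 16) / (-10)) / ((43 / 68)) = 51 / 86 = 0.59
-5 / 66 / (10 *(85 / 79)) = -79 / 11220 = -0.01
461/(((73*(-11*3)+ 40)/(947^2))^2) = 370766802323741/5612161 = 66064890.57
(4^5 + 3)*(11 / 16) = 11297 / 16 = 706.06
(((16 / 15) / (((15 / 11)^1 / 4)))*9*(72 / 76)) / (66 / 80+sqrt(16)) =101376 / 18335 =5.53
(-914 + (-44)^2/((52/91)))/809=2474/809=3.06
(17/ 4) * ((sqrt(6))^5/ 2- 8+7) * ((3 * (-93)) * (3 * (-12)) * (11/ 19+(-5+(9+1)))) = -4524822/ 19+81446796 * sqrt(6)/ 19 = 10262014.18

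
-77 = -77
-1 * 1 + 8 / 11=-3 / 11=-0.27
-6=-6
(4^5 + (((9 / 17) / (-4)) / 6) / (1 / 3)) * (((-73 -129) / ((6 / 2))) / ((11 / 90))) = -210971325 / 374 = -564094.45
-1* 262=-262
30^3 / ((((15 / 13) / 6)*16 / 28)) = 245700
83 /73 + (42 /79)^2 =646775 /455593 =1.42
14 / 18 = 7 / 9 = 0.78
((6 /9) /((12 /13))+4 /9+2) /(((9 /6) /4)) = 76 /9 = 8.44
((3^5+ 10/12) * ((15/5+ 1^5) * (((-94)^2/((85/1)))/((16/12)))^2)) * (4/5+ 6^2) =7881426526512/36125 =218170976.51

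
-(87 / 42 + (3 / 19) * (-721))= 29731 / 266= 111.77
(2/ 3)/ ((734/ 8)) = 8/ 1101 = 0.01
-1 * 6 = -6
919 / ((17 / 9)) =8271 / 17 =486.53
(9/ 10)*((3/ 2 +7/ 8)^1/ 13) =171/ 1040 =0.16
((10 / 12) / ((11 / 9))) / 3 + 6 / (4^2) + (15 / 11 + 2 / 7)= 1387 / 616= 2.25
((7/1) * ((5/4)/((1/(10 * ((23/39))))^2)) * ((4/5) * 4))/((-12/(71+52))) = -15182300/1521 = -9981.79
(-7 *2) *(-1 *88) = 1232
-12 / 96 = -0.12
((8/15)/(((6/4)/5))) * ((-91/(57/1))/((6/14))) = -10192/1539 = -6.62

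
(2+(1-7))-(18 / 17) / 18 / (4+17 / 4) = -2248 / 561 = -4.01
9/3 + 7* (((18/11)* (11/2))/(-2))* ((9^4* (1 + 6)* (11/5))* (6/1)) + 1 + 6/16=-763857689/40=-19096442.22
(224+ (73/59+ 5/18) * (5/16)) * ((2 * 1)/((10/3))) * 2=3814253/14160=269.37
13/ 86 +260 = 22373/ 86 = 260.15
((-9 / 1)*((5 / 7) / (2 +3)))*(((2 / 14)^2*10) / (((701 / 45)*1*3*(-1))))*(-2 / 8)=-675 / 480886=-0.00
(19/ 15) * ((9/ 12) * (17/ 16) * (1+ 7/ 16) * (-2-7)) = -66861/ 5120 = -13.06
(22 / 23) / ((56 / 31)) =0.53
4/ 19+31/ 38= 39/ 38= 1.03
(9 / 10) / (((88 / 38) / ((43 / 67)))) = 7353 / 29480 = 0.25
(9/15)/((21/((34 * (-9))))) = -306/35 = -8.74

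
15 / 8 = 1.88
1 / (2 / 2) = 1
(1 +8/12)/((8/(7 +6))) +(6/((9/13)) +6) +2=155/8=19.38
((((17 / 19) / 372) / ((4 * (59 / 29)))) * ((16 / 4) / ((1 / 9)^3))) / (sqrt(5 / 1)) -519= -519+119799 * sqrt(5) / 695020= -518.61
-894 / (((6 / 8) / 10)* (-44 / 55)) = 14900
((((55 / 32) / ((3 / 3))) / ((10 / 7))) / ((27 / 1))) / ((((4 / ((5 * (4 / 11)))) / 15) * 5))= 35 / 576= 0.06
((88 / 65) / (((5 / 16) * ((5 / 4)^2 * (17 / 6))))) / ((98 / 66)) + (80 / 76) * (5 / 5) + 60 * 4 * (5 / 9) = 52098088508 / 385783125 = 135.05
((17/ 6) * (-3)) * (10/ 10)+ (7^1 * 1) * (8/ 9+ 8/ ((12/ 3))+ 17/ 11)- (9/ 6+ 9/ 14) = 28271/ 1386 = 20.40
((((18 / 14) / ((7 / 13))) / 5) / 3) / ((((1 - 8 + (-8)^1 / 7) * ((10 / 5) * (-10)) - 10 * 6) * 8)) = 0.00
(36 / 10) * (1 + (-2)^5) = -558 / 5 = -111.60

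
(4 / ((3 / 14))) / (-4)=-14 / 3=-4.67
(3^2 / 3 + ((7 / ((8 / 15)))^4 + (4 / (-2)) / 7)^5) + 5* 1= 445918278245587089521258460707863445125736199 / 19377151727927277125632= 23012581235193011158079.78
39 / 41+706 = 28985 / 41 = 706.95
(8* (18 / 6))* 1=24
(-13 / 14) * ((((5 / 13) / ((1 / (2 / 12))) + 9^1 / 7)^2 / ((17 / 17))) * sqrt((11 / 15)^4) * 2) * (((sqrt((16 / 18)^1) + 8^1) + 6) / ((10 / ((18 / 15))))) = -65723449 / 21498750 - 65723449 * sqrt(2) / 451473750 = -3.26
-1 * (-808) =808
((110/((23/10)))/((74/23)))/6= 275/111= 2.48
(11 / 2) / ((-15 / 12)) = -22 / 5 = -4.40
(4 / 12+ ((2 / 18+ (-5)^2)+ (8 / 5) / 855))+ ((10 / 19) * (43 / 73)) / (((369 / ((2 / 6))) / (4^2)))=976934557 / 38385225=25.45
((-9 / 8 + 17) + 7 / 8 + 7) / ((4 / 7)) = 665 / 16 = 41.56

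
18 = 18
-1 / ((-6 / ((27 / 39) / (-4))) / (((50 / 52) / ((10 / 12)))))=-45 / 1352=-0.03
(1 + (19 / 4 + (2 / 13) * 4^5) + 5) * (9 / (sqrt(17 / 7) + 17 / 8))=1102626 / 715- 1260144 * sqrt(119) / 12155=411.20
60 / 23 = 2.61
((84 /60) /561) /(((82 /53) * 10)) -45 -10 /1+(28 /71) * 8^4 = 254812004641 /163307100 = 1560.32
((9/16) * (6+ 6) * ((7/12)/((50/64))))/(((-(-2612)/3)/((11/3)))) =693/32650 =0.02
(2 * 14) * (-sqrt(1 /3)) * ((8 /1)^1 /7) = -32 * sqrt(3) /3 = -18.48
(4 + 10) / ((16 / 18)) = 63 / 4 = 15.75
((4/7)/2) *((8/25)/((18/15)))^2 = 32/1575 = 0.02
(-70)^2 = 4900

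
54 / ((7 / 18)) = 138.86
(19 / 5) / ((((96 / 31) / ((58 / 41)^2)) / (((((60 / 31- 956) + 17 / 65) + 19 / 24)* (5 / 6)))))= -736434191833 / 377619840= -1950.20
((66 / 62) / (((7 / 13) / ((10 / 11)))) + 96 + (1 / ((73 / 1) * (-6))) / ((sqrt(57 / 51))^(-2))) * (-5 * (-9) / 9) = 790074445 / 1615782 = 488.97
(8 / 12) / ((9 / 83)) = 166 / 27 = 6.15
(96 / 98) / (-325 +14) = -48 / 15239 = -0.00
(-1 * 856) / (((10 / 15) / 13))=-16692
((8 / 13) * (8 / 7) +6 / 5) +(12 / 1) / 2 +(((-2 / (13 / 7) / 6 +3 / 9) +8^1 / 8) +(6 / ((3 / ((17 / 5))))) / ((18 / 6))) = 1189 / 105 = 11.32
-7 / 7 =-1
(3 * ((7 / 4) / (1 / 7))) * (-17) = -2499 / 4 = -624.75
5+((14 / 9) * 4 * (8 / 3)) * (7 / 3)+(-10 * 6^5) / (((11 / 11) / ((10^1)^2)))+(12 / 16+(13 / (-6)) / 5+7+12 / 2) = -12597027607 / 1620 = -7775942.97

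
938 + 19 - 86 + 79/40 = 34919/40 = 872.98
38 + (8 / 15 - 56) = -262 / 15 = -17.47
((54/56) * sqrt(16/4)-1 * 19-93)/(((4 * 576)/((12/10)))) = -1541/26880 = -0.06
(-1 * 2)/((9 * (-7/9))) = 2/7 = 0.29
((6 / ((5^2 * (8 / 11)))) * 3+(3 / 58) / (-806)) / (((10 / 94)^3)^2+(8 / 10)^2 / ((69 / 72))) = 143415163979479923 / 96750307575198914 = 1.48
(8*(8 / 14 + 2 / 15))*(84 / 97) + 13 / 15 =1673 / 291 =5.75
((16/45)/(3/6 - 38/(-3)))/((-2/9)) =-48/395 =-0.12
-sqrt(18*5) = -3*sqrt(10) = -9.49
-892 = -892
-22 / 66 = -1 / 3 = -0.33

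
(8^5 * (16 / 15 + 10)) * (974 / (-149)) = -5298061312 / 2235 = -2370497.23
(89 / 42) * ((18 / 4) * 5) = 47.68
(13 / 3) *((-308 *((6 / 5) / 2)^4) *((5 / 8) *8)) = -108108 / 125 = -864.86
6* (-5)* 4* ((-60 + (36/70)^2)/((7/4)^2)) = 28099584/12005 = 2340.66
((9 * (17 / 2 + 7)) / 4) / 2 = 279 / 16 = 17.44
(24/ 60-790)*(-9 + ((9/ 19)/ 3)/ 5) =3363696/ 475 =7081.47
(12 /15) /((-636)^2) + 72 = 36404641 /505620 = 72.00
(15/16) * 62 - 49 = 73/8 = 9.12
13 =13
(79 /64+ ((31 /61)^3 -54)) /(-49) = 764608213 /711812416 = 1.07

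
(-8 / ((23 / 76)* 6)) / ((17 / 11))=-3344 / 1173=-2.85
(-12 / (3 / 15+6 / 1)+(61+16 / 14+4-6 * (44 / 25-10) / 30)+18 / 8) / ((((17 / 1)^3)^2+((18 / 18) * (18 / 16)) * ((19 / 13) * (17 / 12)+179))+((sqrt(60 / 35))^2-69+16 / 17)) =13064517544 / 4630287935585625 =0.00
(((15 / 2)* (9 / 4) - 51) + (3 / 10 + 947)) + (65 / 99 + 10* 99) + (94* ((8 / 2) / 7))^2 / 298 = 55323426553 / 28911960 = 1913.51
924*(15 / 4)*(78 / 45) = 6006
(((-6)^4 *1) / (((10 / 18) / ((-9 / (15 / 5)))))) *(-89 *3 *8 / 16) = 4671432 / 5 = 934286.40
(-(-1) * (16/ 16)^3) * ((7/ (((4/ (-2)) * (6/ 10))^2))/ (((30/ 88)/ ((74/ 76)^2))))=527065/ 38988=13.52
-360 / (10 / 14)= -504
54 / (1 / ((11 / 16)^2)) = 3267 / 128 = 25.52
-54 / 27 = -2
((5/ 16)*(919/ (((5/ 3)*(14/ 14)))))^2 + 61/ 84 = 159625933/ 5376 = 29692.32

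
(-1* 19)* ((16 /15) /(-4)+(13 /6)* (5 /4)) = -46.39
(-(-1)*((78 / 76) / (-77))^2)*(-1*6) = -4563 / 4280738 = -0.00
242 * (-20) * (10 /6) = -24200 /3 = -8066.67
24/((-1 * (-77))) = 24/77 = 0.31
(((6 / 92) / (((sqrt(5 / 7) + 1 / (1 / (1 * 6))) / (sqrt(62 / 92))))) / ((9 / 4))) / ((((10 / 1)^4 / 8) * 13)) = -sqrt(49910) / 6369821250 + 7 * sqrt(1426) / 1061636875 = 0.00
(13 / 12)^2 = 169 / 144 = 1.17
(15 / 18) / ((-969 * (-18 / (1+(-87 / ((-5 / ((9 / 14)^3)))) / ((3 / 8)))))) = 5714 / 8973909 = 0.00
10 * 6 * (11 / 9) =220 / 3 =73.33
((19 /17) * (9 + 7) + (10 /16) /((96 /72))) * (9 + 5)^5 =167784281 /17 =9869663.59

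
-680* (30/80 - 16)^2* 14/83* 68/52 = -158046875/4316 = -36618.83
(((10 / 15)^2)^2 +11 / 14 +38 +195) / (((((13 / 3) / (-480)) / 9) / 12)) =-254723520 / 91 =-2799159.56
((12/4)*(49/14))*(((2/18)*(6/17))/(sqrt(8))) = 7*sqrt(2)/68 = 0.15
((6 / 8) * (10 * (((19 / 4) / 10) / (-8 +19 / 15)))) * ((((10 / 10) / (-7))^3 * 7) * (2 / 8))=855 / 316736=0.00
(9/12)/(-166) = -0.00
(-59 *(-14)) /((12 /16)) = 3304 /3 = 1101.33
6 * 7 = 42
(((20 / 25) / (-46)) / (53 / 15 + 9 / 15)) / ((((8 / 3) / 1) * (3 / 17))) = -51 / 5704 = -0.01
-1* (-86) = 86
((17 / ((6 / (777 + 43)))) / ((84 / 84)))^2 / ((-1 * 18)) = -24290450 / 81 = -299882.10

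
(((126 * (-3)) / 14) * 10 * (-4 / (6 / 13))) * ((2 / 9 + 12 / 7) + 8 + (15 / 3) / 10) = 170950 / 7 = 24421.43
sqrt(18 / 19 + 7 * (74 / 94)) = sqrt(5149931) / 893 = 2.54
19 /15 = 1.27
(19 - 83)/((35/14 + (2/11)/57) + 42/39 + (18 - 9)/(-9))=-1043328/42061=-24.81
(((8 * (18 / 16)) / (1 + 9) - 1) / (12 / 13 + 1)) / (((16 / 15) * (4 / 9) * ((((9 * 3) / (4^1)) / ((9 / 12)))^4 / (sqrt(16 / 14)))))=-13 * sqrt(14) / 2721600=-0.00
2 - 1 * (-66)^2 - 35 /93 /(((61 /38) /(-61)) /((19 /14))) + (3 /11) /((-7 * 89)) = -2762561080 /637329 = -4334.59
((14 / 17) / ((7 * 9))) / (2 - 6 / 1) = -1 / 306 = -0.00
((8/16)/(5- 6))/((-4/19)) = 19/8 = 2.38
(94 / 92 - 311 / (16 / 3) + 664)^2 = 49849046361 / 135424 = 368096.10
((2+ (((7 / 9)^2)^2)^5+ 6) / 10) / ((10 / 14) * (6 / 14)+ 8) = 4769714680998899078041 / 49481698418361700220070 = 0.10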